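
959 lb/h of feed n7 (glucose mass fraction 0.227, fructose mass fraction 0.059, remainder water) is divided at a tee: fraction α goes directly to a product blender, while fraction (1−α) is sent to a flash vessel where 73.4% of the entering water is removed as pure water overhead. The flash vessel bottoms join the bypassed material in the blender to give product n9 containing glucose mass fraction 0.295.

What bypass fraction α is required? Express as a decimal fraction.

All 959×0.227 = 217.69 lb/h of glucose reaches n9, so n9 = 217.69/0.295 = 737.94 lb/h and vapour = 221.06 lb/h.
The evaporator receives (1−α)·959 of feed at 0.714 water and removes 0.734 of that water:
0.734×0.714×(1−α)×959 = 221.06
(1−α) = 221.06/502.59 = 0.4398;  α = 0.5602.

0.560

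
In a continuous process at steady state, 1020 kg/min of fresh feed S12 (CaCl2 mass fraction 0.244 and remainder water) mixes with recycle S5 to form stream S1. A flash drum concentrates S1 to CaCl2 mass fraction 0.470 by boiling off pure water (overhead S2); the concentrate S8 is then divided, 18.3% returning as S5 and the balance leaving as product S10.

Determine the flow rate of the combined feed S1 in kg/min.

Overall CaCl2 balance (none leaves overhead): CaCl2 in fresh feed = CaCl2 in product, i.e. 1020×0.244 = (1−0.183)·S8·0.470.
S8 = 248.88/(0.470×0.817) = 648.14 kg/min.
Recycle S5 = 0.183×648.14 = 118.61 kg/min.
Combined feed S1 = 1020 + 118.61 = 1138.6 kg/min.

1139 kg/min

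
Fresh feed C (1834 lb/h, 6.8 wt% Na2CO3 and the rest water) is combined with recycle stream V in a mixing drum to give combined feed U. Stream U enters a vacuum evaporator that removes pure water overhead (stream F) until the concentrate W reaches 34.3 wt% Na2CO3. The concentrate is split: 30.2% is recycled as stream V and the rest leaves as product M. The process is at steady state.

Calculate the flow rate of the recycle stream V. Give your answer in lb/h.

Overall Na2CO3 balance (none leaves overhead): Na2CO3 in fresh feed = Na2CO3 in product, i.e. 1834×0.068 = (1−0.302)·W·0.343.
W = 124.71/(0.343×0.698) = 520.91 lb/h.
Recycle V = 0.302×520.91 = 157.31 lb/h.

157.3 lb/h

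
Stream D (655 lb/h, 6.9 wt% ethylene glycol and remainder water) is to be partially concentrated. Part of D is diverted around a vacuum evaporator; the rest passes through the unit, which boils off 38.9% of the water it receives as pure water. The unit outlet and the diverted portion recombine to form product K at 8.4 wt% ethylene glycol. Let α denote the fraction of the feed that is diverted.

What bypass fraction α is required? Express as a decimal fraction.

0.507

All 655×0.069 = 45.195 lb/h of ethylene glycol reaches K, so K = 45.195/0.084 = 538.04 lb/h and vapour = 116.96 lb/h.
The evaporator receives (1−α)·655 of feed at 0.931 water and removes 0.389 of that water:
0.389×0.931×(1−α)×655 = 116.96
(1−α) = 116.96/237.21 = 0.4931;  α = 0.5069.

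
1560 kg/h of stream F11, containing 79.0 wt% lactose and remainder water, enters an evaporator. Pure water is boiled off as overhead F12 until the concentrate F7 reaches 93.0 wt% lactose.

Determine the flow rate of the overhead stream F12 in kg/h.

lactose is conserved: 1560×0.790 = 1232.4 kg/h all reports to the concentrate.
Concentrate = 1232.4/(target fraction) = 1325.2 kg/h.
Overhead = 1560 − 1325.2 = 234.84 kg/h.

234.8 kg/h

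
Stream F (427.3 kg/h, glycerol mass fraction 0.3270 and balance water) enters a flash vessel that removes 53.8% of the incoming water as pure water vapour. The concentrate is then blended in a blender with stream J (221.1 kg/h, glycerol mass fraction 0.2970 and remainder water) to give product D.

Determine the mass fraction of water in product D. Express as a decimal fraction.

Vapour removed = 0.538×0.673×427.3 = 154.71 kg/h; concentrate = 272.59 kg/h.
water reaching the mixer = 132.86 (from concentrate) + 221.1×0.703 = 288.29 kg/h.
Product flow = 272.59 + 221.1 = 493.69 kg/h; water fraction = 0.5840.

0.5840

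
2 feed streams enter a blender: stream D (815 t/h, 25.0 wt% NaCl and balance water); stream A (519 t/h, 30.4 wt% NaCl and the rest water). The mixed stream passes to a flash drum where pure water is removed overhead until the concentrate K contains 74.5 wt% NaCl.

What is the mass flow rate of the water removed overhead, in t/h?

NaCl entering = 815×0.250 + 519×0.304 = 361.53 t/h.
All NaCl reports to K, so K = 361.53/0.745 = 485.27 t/h.
Total feed = 1334 t/h; overhead = 1334 − 485.27 = 848.73 t/h.

848.7 t/h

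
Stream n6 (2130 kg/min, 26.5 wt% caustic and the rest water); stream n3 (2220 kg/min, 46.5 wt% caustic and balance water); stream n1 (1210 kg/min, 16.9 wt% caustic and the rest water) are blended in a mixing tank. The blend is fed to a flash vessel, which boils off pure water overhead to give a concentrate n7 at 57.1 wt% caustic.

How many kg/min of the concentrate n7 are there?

3155 kg/min

caustic entering = 2130×0.265 + 2220×0.465 + 1210×0.169 = 1801.2 kg/min.
All caustic reports to n7, so n7 = 1801.2/0.571 = 3154.5 kg/min.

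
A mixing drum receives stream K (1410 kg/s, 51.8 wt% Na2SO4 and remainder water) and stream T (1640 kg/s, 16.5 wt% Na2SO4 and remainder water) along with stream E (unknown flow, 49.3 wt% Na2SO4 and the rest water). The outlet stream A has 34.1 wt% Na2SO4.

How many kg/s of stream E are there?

257 kg/s

Let E be the unknown flow. Total out = 3050 + E.
Na2SO4 balance: 1001 + 0.493·E = 0.341·(3050 + E)
(0.493 − 0.341)·E = 0.341×3050 − 1001 = 39.07
E = 39.07 / 0.152 = 257.04 kg/s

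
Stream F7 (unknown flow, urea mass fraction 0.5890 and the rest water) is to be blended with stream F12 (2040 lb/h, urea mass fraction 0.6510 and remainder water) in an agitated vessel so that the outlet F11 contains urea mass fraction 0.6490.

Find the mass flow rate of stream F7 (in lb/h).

68 lb/h

Let F7 be the unknown flow. Total out = 2040 + F7.
urea balance: 1328 + 0.589·F7 = 0.649·(2040 + F7)
(0.589 − 0.649)·F7 = 0.649×2040 − 1328 = -4.08
F7 = -4.08 / -0.060 = 68 lb/h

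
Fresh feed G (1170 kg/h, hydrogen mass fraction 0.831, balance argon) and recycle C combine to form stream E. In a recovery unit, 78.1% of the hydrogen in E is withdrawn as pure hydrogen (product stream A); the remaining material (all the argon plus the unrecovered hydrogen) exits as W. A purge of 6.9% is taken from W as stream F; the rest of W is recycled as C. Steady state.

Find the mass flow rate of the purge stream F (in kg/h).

argon enters only via G and leaves only via the purge: 1170×0.169 = 0.069×(argon in W), and the recovery unit passes all argon, so argon in E = argon in W = 2865.7 kg/h.
hydrogen in E: m_A = 1170×0.831 + (1−0.069)·(1−0.781)·m_A, so m_A = 972.27/0.7961 = 1221.3 kg/h.
W = (1−0.781)×1221.3 + 2865.7 = 3133.1 kg/h.
Purge F = 0.069×3133.1 = 216.18 kg/h.

216.2 kg/h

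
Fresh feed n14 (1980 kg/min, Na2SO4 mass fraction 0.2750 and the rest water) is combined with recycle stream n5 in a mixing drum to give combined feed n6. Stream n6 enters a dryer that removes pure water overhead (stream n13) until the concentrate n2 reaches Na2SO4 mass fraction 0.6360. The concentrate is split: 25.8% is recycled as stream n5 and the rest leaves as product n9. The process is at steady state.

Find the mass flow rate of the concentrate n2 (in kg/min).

Overall Na2SO4 balance (none leaves overhead): Na2SO4 in fresh feed = Na2SO4 in product, i.e. 1980×0.275 = (1−0.258)·n2·0.636.
n2 = 544.5/(0.636×0.742) = 1153.8 kg/min.

1154 kg/min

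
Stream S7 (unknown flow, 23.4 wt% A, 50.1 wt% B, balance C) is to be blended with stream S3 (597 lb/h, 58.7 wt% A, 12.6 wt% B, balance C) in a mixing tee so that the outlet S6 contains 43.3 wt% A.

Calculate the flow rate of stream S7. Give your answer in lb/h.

462 lb/h

Let S7 be the unknown flow. Total out = 597 + S7.
A balance: 350.44 + 0.234·S7 = 0.433·(597 + S7)
(0.234 − 0.433)·S7 = 0.433×597 − 350.44 = -91.938
S7 = -91.938 / -0.199 = 462 lb/h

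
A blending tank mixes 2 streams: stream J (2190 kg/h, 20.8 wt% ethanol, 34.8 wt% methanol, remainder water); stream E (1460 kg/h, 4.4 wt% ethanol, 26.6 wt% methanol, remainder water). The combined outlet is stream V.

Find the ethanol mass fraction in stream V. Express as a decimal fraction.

0.1424

Total flow out = 2190 + 1460 = 3650 kg/h.
ethanol in = 2190×0.208 + 1460×0.044 = 519.76 kg/h.
ethanol mass fraction in V = 519.76/3650 = 0.1424.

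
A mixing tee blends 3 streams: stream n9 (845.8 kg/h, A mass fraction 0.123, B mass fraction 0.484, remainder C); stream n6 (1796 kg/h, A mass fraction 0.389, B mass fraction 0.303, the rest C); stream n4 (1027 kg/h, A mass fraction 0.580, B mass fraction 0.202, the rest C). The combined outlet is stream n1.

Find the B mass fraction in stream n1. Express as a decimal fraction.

0.316

Total flow out = 845.8 + 1796 + 1027 = 3668.8 kg/h.
B in = 845.8×0.484 + 1796×0.303 + 1027×0.202 = 1161 kg/h.
B mass fraction in n1 = 1161/3668.8 = 0.316.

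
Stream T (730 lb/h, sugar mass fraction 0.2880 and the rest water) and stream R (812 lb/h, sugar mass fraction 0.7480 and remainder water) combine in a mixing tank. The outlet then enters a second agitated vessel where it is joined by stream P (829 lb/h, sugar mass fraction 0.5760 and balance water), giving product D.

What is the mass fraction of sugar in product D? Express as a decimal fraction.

0.5462

Overall, product flow = 2371 lb/h.
sugar in = 730×0.288 + 812×0.748 + 829×0.576 = 1295.1 lb/h.
sugar fraction in D = 0.5462.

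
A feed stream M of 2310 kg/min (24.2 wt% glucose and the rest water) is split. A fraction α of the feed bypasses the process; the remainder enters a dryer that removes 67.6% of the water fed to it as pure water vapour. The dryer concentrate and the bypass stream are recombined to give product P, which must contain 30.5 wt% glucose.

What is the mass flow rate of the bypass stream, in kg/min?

All 2310×0.242 = 559.02 kg/min of glucose reaches P, so P = 559.02/0.305 = 1832.9 kg/min and vapour = 477.15 kg/min.
The evaporator receives (1−α)·2310 of feed at 0.758 water and removes 0.676 of that water:
0.676×0.758×(1−α)×2310 = 477.15
(1−α) = 477.15/1183.7 = 0.4031;  α = 0.5969.
Bypass flow = 0.5969×2310 = 1378.8 kg/min.

1379 kg/min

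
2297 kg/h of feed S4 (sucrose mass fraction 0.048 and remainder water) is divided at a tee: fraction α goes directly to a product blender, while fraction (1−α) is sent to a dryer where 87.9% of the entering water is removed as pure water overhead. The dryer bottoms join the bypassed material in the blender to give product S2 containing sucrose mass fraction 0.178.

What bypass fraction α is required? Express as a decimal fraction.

All 2297×0.048 = 110.26 kg/h of sucrose reaches S2, so S2 = 110.26/0.178 = 619.42 kg/h and vapour = 1677.6 kg/h.
The evaporator receives (1−α)·2297 of feed at 0.952 water and removes 0.879 of that water:
0.879×0.952×(1−α)×2297 = 1677.6
(1−α) = 1677.6/1922.1 = 0.8728;  α = 0.1272.

0.127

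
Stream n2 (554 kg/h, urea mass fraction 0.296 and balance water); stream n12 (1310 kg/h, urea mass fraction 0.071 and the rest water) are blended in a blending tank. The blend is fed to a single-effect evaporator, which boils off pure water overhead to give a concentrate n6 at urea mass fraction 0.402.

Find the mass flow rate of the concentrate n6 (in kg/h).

urea entering = 554×0.296 + 1310×0.071 = 256.99 kg/h.
All urea reports to n6, so n6 = 256.99/0.402 = 639.29 kg/h.

639.3 kg/h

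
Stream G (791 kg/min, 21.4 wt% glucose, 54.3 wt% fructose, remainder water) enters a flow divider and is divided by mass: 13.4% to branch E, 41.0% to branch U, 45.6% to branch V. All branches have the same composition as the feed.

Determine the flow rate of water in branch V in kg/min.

87.65 kg/min

Branch V total = 0.456×791 = 360.7 kg/min.
water in V = 0.243×360.7 = 87.649 kg/min.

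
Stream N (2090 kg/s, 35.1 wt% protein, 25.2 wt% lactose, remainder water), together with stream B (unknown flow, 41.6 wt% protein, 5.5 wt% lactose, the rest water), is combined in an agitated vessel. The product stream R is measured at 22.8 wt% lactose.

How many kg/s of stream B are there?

Let B be the unknown flow. Total out = 2090 + B.
lactose balance: 526.68 + 0.055·B = 0.228·(2090 + B)
(0.055 − 0.228)·B = 0.228×2090 − 526.68 = -50.16
B = -50.16 / -0.173 = 289.94 kg/s

289.9 kg/s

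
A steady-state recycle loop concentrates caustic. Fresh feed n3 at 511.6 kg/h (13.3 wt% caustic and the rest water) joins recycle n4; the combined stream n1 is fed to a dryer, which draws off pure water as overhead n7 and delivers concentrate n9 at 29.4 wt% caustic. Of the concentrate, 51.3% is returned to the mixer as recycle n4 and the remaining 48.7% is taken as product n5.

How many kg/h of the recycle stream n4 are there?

Overall caustic balance (none leaves overhead): caustic in fresh feed = caustic in product, i.e. 511.6×0.133 = (1−0.513)·n9·0.294.
n9 = 68.043/(0.294×0.487) = 475.23 kg/h.
Recycle n4 = 0.513×475.23 = 243.79 kg/h.

243.8 kg/h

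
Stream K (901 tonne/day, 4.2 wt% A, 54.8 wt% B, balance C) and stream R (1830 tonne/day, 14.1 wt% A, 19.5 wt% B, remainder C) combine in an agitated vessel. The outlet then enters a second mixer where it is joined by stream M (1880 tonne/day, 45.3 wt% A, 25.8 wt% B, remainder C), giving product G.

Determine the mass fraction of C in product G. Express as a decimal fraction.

Overall, product flow = 4611 tonne/day.
C in = 901×0.410 + 1830×0.664 + 1880×0.289 = 2127.8 tonne/day.
C fraction in G = 0.4615.

0.4615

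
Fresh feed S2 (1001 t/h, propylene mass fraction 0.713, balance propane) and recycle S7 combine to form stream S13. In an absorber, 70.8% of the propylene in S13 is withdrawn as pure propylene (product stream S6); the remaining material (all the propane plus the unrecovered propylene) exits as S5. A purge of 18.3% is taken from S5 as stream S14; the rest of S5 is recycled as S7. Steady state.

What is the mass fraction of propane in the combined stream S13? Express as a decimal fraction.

0.626

propane enters only via S2 and leaves only via the purge: 1001×0.287 = 0.183×(propane in S5), and the absorber passes all propane, so propane in S13 = propane in S5 = 1569.9 t/h.
propylene in S13: m_A = 1001×0.713 + (1−0.183)·(1−0.708)·m_A, so m_A = 713.71/0.7614 = 937.33 t/h.
S13 = 937.33 + 1569.9 = 2507.2 t/h.
propane fraction in S13 = 1569.9/2507.2 = 0.626.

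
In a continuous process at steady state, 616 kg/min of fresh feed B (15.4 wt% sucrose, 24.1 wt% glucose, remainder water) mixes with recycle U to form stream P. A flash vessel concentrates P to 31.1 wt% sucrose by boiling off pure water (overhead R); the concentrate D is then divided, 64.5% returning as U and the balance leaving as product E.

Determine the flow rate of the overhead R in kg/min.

Overall sucrose balance (none leaves overhead): sucrose in fresh feed = sucrose in product, i.e. 616×0.154 = (1−0.645)·D·0.311.
D = 94.864/(0.311×0.355) = 859.24 kg/min.
Recycle U = 0.645×859.24 = 554.21 kg/min.
Combined feed P = 616 + 554.21 = 1170.2 kg/min.
Overhead R = P − D = 1170.2 − 859.24 = 310.97 kg/min.

311 kg/min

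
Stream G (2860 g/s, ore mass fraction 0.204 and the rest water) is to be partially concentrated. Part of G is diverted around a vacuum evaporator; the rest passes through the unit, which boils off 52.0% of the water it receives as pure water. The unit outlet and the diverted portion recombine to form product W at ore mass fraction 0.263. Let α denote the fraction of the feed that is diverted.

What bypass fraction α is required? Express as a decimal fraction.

0.458

All 2860×0.204 = 583.44 g/s of ore reaches W, so W = 583.44/0.263 = 2218.4 g/s and vapour = 641.6 g/s.
The evaporator receives (1−α)·2860 of feed at 0.796 water and removes 0.520 of that water:
0.520×0.796×(1−α)×2860 = 641.6
(1−α) = 641.6/1183.8 = 0.5420;  α = 0.4580.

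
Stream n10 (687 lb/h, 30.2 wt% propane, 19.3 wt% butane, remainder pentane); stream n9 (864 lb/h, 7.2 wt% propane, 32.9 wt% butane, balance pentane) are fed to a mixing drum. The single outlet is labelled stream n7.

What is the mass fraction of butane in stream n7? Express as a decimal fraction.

Total flow out = 687 + 864 = 1551 lb/h.
butane in = 687×0.193 + 864×0.329 = 416.85 lb/h.
butane mass fraction in n7 = 416.85/1551 = 0.2688.

0.2688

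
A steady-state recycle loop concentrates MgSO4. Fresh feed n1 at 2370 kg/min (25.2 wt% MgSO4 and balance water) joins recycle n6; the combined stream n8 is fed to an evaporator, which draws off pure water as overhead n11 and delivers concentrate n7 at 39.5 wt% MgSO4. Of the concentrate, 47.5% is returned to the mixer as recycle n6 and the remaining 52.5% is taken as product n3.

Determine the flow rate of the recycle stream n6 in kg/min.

1368 kg/min

Overall MgSO4 balance (none leaves overhead): MgSO4 in fresh feed = MgSO4 in product, i.e. 2370×0.252 = (1−0.475)·n7·0.395.
n7 = 597.24/(0.395×0.525) = 2880 kg/min.
Recycle n6 = 0.475×2880 = 1368 kg/min.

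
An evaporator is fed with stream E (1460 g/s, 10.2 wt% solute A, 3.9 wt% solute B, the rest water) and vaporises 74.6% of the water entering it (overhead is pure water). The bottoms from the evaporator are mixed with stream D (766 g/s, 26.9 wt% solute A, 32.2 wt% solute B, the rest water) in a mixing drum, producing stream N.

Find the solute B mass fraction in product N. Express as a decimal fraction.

Vapour removed = 0.746×0.859×1460 = 935.59 g/s; concentrate = 524.41 g/s.
solute B reaching the mixer = 56.94 (from concentrate) + 766×0.322 = 303.59 g/s.
Product flow = 524.41 + 766 = 1290.4 g/s; solute B fraction = 0.235.

0.235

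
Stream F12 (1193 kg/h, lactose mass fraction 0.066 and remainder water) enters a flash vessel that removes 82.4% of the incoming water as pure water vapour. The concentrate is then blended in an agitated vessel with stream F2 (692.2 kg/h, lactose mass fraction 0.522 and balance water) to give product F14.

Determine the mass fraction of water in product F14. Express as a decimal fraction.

Vapour removed = 0.824×0.934×1193 = 918.15 kg/h; concentrate = 274.85 kg/h.
water reaching the mixer = 196.11 (from concentrate) + 692.2×0.478 = 526.98 kg/h.
Product flow = 274.85 + 692.2 = 967.05 kg/h; water fraction = 0.545.

0.545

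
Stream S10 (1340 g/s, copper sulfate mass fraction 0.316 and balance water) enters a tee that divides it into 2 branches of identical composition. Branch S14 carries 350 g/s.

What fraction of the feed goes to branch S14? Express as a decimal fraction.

Fraction to S14 = 350/1340 = 0.2612.

0.261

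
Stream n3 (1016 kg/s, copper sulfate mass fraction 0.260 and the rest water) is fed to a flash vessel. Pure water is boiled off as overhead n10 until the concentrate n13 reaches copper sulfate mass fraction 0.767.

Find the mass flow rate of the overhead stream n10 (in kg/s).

671.6 kg/s

copper sulfate is conserved: 1016×0.260 = 264.16 kg/s all reports to the concentrate.
Concentrate = 264.16/(target fraction) = 344.41 kg/s.
Overhead = 1016 − 344.41 = 671.59 kg/s.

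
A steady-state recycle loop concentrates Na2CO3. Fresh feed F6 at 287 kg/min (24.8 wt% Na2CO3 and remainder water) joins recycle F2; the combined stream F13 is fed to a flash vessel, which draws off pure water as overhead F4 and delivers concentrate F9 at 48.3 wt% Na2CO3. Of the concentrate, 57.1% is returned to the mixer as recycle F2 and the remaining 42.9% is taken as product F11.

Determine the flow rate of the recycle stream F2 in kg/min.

196.1 kg/min

Overall Na2CO3 balance (none leaves overhead): Na2CO3 in fresh feed = Na2CO3 in product, i.e. 287×0.248 = (1−0.571)·F9·0.483.
F9 = 71.176/(0.483×0.429) = 343.5 kg/min.
Recycle F2 = 0.571×343.5 = 196.14 kg/min.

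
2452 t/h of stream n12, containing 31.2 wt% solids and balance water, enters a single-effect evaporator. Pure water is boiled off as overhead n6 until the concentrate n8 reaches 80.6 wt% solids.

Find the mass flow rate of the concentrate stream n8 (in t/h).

949.2 t/h

solids is conserved: 2452×0.312 = 765.02 t/h all reports to the concentrate.
Concentrate = 765.02/(target fraction) = 949.16 t/h.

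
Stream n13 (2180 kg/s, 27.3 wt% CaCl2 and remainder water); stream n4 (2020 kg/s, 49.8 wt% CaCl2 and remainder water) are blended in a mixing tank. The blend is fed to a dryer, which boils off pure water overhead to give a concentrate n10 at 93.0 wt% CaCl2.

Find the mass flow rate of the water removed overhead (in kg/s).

2478 kg/s

CaCl2 entering = 2180×0.273 + 2020×0.498 = 1601.1 kg/s.
All CaCl2 reports to n10, so n10 = 1601.1/0.930 = 1721.6 kg/s.
Total feed = 4200 kg/s; overhead = 4200 − 1721.6 = 2478.4 kg/s.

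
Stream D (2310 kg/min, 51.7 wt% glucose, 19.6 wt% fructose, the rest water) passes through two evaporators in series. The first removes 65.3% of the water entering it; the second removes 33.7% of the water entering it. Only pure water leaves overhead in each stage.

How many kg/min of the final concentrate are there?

water in feed = 2310×0.287 = 662.97 kg/min.
After stage 1: water left = (1−0.653)×662.97 = 230.05; stream total = 1877.1 kg/min.
After stage 2: water left = (1−0.337)×230.05 = 152.52; final concentrate = 1799.6 kg/min.

1800 kg/min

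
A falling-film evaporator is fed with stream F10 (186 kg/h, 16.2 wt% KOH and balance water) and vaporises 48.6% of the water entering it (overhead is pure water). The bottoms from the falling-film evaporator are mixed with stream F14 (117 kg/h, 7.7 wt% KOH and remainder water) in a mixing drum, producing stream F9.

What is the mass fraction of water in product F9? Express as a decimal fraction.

0.828

Vapour removed = 0.486×0.838×186 = 75.752 kg/h; concentrate = 110.25 kg/h.
water reaching the mixer = 80.116 (from concentrate) + 117×0.923 = 188.11 kg/h.
Product flow = 110.25 + 117 = 227.25 kg/h; water fraction = 0.828.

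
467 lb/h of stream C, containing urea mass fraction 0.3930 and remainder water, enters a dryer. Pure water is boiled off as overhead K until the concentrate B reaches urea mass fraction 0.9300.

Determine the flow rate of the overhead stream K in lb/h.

269.7 lb/h

urea is conserved: 467×0.393 = 183.53 lb/h all reports to the concentrate.
Concentrate = 183.53/(target fraction) = 197.35 lb/h.
Overhead = 467 − 197.35 = 269.65 lb/h.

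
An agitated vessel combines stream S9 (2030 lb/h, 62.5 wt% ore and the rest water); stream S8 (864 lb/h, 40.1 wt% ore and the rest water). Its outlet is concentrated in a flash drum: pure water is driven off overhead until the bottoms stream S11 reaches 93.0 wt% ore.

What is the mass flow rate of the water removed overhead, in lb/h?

1157 lb/h

ore entering = 2030×0.625 + 864×0.401 = 1615.2 lb/h.
All ore reports to S11, so S11 = 1615.2/0.930 = 1736.8 lb/h.
Total feed = 2894 lb/h; overhead = 2894 − 1736.8 = 1157.2 lb/h.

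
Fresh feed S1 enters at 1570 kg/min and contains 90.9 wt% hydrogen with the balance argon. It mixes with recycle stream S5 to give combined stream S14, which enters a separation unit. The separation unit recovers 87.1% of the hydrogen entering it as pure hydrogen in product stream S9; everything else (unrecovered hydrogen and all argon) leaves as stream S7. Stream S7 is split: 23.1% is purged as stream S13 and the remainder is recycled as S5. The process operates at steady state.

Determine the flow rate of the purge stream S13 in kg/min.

argon enters only via S1 and leaves only via the purge: 1570×0.091 = 0.231×(argon in S7), and the separation unit passes all argon, so argon in S14 = argon in S7 = 618.48 kg/min.
hydrogen in S14: m_A = 1570×0.909 + (1−0.231)·(1−0.871)·m_A, so m_A = 1427.1/0.9008 = 1584.3 kg/min.
S7 = (1−0.871)×1584.3 + 618.48 = 822.86 kg/min.
Purge S13 = 0.231×822.86 = 190.08 kg/min.

190.1 kg/min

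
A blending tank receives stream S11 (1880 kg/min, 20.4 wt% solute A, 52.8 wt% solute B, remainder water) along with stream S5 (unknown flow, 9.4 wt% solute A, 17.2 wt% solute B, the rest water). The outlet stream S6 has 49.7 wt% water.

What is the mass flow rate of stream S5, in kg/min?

Let S5 be the unknown flow. Total out = 1880 + S5.
water balance: 503.84 + 0.734·S5 = 0.497·(1880 + S5)
(0.734 − 0.497)·S5 = 0.497×1880 − 503.84 = 430.52
S5 = 430.52 / 0.237 = 1816.5 kg/min

1817 kg/min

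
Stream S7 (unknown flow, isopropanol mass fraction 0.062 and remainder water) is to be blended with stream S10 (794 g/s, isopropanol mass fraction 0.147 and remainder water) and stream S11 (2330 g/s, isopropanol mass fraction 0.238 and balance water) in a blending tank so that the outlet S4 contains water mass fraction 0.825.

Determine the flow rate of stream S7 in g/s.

Let S7 be the unknown flow. Total out = 3124 + S7.
water balance: 2452.7 + 0.938·S7 = 0.825·(3124 + S7)
(0.938 − 0.825)·S7 = 0.825×3124 − 2452.7 = 124.56
S7 = 124.56 / 0.113 = 1102.3 g/s

1102 g/s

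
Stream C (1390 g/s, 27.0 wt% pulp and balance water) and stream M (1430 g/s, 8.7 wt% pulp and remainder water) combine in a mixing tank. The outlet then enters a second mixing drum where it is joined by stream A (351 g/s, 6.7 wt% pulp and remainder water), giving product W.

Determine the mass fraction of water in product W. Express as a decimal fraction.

Overall, product flow = 3171 g/s.
water in = 1390×0.730 + 1430×0.913 + 351×0.933 = 2647.8 g/s.
water fraction in W = 0.835.

0.835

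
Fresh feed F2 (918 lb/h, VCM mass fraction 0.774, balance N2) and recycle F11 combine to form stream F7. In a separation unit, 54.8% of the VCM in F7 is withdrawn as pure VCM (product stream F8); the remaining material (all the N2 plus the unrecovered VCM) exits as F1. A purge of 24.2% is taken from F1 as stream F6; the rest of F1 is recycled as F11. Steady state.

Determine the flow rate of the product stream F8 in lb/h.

VCM in F7: m_A = 918×0.774 + (1−0.242)·(1−0.548)·m_A, so m_A = 710.53/0.6574 = 1080.8 lb/h.
Product F8 = 0.548×1080.8 = 592.3 lb/h.

592.3 lb/h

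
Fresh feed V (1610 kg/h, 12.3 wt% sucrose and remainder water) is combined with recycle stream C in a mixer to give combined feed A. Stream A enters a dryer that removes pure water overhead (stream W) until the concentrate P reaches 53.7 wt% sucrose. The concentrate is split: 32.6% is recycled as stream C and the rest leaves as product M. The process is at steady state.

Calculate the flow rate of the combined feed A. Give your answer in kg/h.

Overall sucrose balance (none leaves overhead): sucrose in fresh feed = sucrose in product, i.e. 1610×0.123 = (1−0.326)·P·0.537.
P = 198.03/(0.537×0.674) = 547.14 kg/h.
Recycle C = 0.326×547.14 = 178.37 kg/h.
Combined feed A = 1610 + 178.37 = 1788.4 kg/h.

1788 kg/h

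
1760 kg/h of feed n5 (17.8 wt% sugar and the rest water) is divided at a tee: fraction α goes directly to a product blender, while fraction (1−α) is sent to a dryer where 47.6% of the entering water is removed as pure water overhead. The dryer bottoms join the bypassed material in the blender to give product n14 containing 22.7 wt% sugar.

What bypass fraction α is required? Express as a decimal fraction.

All 1760×0.178 = 313.28 kg/h of sugar reaches n14, so n14 = 313.28/0.227 = 1380.1 kg/h and vapour = 379.91 kg/h.
The evaporator receives (1−α)·1760 of feed at 0.822 water and removes 0.476 of that water:
0.476×0.822×(1−α)×1760 = 379.91
(1−α) = 379.91/688.64 = 0.5517;  α = 0.4483.

0.448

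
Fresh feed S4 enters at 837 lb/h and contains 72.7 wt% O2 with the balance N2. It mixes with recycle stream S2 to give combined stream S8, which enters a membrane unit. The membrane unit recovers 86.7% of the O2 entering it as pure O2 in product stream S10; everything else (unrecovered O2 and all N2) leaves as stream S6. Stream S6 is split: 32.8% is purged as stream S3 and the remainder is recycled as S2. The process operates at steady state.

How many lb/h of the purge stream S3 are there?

257.7 lb/h

N2 enters only via S4 and leaves only via the purge: 837×0.273 = 0.328×(N2 in S6), and the membrane unit passes all N2, so N2 in S8 = N2 in S6 = 696.65 lb/h.
O2 in S8: m_A = 837×0.727 + (1−0.328)·(1−0.867)·m_A, so m_A = 608.5/0.9106 = 668.22 lb/h.
S6 = (1−0.867)×668.22 + 696.65 = 785.52 lb/h.
Purge S3 = 0.328×785.52 = 257.65 lb/h.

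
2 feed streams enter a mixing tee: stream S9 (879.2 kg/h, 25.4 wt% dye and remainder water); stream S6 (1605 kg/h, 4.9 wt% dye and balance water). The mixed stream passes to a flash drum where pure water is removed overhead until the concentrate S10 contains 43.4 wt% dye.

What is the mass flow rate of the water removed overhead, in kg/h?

dye entering = 879.2×0.254 + 1605×0.049 = 301.96 kg/h.
All dye reports to S10, so S10 = 301.96/0.434 = 695.76 kg/h.
Total feed = 2484.2 kg/h; overhead = 2484.2 − 695.76 = 1788.4 kg/h.

1788 kg/h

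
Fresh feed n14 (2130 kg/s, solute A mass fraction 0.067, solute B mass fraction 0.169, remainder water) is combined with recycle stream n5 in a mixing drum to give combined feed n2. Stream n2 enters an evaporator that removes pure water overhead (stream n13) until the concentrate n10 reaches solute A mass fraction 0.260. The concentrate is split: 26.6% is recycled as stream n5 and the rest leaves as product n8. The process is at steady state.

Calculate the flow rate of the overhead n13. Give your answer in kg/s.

1581 kg/s

Overall solute A balance (none leaves overhead): solute A in fresh feed = solute A in product, i.e. 2130×0.067 = (1−0.266)·n10·0.260.
n10 = 142.71/(0.260×0.734) = 747.8 kg/s.
Recycle n5 = 0.266×747.8 = 198.91 kg/s.
Combined feed n2 = 2130 + 198.91 = 2328.9 kg/s.
Overhead n13 = n2 − n10 = 2328.9 − 747.8 = 1581.1 kg/s.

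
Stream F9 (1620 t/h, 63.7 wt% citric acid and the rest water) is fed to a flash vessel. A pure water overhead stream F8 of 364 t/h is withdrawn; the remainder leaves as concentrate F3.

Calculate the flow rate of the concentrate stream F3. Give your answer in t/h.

1256 t/h

Concentrate = 1620 − 364 = 1256 t/h.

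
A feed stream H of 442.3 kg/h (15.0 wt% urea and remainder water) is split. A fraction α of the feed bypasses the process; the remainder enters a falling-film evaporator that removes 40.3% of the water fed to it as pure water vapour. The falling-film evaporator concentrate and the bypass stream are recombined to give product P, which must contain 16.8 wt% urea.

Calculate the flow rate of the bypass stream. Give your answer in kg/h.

All 442.3×0.150 = 66.345 kg/h of urea reaches P, so P = 66.345/0.168 = 394.91 kg/h and vapour = 47.389 kg/h.
The evaporator receives (1−α)·442.3 of feed at 0.850 water and removes 0.403 of that water:
0.403×0.850×(1−α)×442.3 = 47.389
(1−α) = 47.389/151.51 = 0.3128;  α = 0.6872.
Bypass flow = 0.6872×442.3 = 303.96 kg/h.

304 kg/h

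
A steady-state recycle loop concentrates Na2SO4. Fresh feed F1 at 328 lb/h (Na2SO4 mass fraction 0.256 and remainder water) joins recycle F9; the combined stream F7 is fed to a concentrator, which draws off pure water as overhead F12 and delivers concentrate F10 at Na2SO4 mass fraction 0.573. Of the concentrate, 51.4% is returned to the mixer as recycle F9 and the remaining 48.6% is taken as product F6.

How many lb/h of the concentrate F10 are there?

301.5 lb/h

Overall Na2SO4 balance (none leaves overhead): Na2SO4 in fresh feed = Na2SO4 in product, i.e. 328×0.256 = (1−0.514)·F10·0.573.
F10 = 83.968/(0.573×0.486) = 301.52 lb/h.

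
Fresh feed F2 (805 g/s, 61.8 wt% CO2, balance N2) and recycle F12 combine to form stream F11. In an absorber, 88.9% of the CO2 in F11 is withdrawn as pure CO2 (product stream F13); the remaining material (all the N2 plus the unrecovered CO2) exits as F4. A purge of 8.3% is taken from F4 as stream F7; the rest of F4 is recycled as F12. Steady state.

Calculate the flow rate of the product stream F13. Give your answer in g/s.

CO2 in F11: m_A = 805×0.618 + (1−0.083)·(1−0.889)·m_A, so m_A = 497.49/0.8982 = 553.87 g/s.
Product F13 = 0.889×553.87 = 492.39 g/s.

492.4 g/s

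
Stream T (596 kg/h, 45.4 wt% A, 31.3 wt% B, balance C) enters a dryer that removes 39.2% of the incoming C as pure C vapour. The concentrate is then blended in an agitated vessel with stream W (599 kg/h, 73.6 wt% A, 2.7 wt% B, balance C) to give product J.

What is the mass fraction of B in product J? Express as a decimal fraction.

0.178

Vapour removed = 0.392×0.233×596 = 54.436 kg/h; concentrate = 541.56 kg/h.
B reaching the mixer = 186.55 (from concentrate) + 599×0.027 = 202.72 kg/h.
Product flow = 541.56 + 599 = 1140.6 kg/h; B fraction = 0.178.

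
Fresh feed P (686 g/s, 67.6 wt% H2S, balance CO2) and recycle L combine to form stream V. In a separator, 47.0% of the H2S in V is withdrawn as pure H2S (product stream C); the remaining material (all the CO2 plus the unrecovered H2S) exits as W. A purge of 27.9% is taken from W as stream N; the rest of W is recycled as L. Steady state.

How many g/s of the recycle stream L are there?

861.2 g/s

CO2 enters only via P and leaves only via the purge: 686×0.324 = 0.279×(CO2 in W), and the separator passes all CO2, so CO2 in V = CO2 in W = 796.65 g/s.
H2S in V: m_A = 686×0.676 + (1−0.279)·(1−0.470)·m_A, so m_A = 463.74/0.6179 = 750.54 g/s.
W = (1−0.470)×750.54 + 796.65 = 1194.4 g/s.
Recycle L = (1−0.279)×1194.4 = 861.18 g/s.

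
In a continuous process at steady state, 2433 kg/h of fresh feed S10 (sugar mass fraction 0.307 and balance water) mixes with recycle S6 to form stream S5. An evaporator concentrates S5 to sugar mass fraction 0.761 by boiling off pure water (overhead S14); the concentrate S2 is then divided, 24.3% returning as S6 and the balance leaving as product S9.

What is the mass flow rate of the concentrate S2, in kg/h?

Overall sugar balance (none leaves overhead): sugar in fresh feed = sugar in product, i.e. 2433×0.307 = (1−0.243)·S2·0.761.
S2 = 746.93/(0.761×0.757) = 1296.6 kg/h.

1297 kg/h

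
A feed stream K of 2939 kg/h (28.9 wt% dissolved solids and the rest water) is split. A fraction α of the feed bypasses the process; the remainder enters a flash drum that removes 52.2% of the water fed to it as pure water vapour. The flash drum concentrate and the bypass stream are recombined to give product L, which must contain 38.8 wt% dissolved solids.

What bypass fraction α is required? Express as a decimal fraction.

All 2939×0.289 = 849.37 kg/h of dissolved solids reaches L, so L = 849.37/0.388 = 2189.1 kg/h and vapour = 749.9 kg/h.
The evaporator receives (1−α)·2939 of feed at 0.711 water and removes 0.522 of that water:
0.522×0.711×(1−α)×2939 = 749.9
(1−α) = 749.9/1090.8 = 0.6875;  α = 0.3125.

0.313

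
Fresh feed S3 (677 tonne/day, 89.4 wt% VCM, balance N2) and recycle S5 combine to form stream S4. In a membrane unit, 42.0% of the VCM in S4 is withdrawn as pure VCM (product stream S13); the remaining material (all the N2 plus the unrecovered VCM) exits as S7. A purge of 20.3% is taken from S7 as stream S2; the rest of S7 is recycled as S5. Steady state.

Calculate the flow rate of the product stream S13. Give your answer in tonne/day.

VCM in S4: m_A = 677×0.894 + (1−0.203)·(1−0.420)·m_A, so m_A = 605.24/0.5377 = 1125.5 tonne/day.
Product S13 = 0.420×1125.5 = 472.72 tonne/day.

472.7 tonne/day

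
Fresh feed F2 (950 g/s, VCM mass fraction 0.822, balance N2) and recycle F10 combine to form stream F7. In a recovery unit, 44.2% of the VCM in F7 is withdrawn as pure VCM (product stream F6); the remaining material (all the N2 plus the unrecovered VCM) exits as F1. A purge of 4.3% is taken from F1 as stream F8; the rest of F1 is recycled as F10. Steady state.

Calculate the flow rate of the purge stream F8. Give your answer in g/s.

209.3 g/s

N2 enters only via F2 and leaves only via the purge: 950×0.178 = 0.043×(N2 in F1), and the recovery unit passes all N2, so N2 in F7 = N2 in F1 = 3932.6 g/s.
VCM in F7: m_A = 950×0.822 + (1−0.043)·(1−0.442)·m_A, so m_A = 780.9/0.4660 = 1675.8 g/s.
F1 = (1−0.442)×1675.8 + 3932.6 = 4867.6 g/s.
Purge F8 = 0.043×4867.6 = 209.31 g/s.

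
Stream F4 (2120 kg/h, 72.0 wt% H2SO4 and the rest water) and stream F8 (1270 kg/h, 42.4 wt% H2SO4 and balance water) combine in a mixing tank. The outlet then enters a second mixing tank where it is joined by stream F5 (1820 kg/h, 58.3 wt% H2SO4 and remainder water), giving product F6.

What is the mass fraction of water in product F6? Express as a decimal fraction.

Overall, product flow = 5210 kg/h.
water in = 2120×0.280 + 1270×0.576 + 1820×0.417 = 2084.1 kg/h.
water fraction in F6 = 0.4000.

0.4000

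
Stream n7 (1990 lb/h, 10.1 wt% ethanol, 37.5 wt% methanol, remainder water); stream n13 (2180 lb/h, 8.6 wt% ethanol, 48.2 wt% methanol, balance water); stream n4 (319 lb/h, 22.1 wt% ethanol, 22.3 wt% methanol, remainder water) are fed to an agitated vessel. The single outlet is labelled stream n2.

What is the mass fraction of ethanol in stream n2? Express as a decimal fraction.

0.102

Total flow out = 1990 + 2180 + 319 = 4489 lb/h.
ethanol in = 1990×0.101 + 2180×0.086 + 319×0.221 = 458.97 lb/h.
ethanol mass fraction in n2 = 458.97/4489 = 0.102.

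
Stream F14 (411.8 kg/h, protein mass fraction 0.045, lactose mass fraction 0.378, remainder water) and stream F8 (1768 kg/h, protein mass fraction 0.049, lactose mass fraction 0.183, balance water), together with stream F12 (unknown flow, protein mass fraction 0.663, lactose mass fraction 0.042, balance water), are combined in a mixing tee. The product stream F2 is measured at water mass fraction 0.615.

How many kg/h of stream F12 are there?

Let F12 be the unknown flow. Total out = 2179.8 + F12.
water balance: 1595.4 + 0.295·F12 = 0.615·(2179.8 + F12)
(0.295 − 0.615)·F12 = 0.615×2179.8 − 1595.4 = -254.86
F12 = -254.86 / -0.320 = 796.42 kg/h

796.4 kg/h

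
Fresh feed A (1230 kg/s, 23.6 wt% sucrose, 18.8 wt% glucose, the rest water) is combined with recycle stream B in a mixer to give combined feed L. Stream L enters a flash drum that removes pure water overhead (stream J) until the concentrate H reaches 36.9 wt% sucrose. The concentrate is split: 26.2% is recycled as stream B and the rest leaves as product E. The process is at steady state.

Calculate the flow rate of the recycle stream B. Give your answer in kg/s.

279.3 kg/s

Overall sucrose balance (none leaves overhead): sucrose in fresh feed = sucrose in product, i.e. 1230×0.236 = (1−0.262)·H·0.369.
H = 290.28/(0.369×0.738) = 1065.9 kg/s.
Recycle B = 0.262×1065.9 = 279.28 kg/s.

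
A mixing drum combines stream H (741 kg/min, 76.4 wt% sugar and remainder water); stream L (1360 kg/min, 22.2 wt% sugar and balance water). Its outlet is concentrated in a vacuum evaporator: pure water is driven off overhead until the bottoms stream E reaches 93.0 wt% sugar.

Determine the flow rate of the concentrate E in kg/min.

sugar entering = 741×0.764 + 1360×0.222 = 868.04 kg/min.
All sugar reports to E, so E = 868.04/0.930 = 933.38 kg/min.

933.4 kg/min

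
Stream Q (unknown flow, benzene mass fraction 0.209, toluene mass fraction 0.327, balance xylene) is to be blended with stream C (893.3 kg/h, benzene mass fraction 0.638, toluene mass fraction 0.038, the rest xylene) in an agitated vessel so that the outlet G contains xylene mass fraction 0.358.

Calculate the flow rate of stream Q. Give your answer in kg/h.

286.5 kg/h

Let Q be the unknown flow. Total out = 893.3 + Q.
xylene balance: 289.43 + 0.464·Q = 0.358·(893.3 + Q)
(0.464 − 0.358)·Q = 0.358×893.3 − 289.43 = 30.372
Q = 30.372 / 0.106 = 286.53 kg/h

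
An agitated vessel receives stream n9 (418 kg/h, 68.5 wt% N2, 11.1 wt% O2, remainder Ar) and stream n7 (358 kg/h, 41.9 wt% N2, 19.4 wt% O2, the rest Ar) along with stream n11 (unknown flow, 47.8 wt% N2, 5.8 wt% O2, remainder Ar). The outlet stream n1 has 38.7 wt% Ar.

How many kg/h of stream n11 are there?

993.4 kg/h

Let n11 be the unknown flow. Total out = 776 + n11.
Ar balance: 223.82 + 0.464·n11 = 0.387·(776 + n11)
(0.464 − 0.387)·n11 = 0.387×776 − 223.82 = 76.494
n11 = 76.494 / 0.077 = 993.43 kg/h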